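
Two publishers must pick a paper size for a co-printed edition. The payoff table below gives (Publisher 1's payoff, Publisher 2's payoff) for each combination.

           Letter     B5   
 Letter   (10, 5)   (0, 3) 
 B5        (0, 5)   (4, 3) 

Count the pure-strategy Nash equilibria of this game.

Both Letter: Publisher 1 gets 10 (best alternative 0); Publisher 2 gets 5 (best alternative 3). Neither deviates — NE.
Both B5 is not a NE: Publisher 2 would switch to Letter (5 > 3).
No other cell survives both best-response checks, so there is 1 pure NE.

1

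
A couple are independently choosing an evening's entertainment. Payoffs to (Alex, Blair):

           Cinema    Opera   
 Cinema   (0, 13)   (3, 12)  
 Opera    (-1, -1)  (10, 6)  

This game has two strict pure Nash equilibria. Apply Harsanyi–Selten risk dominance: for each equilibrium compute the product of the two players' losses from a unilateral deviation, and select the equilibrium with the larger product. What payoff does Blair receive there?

At both Cinema: Alex loses 0 − (-1) = 1 by deviating; Blair loses 13 − 12 = 1. Product = 1·1 = 1.
At both Opera: Alex loses 10 − 3 = 7 by deviating; Blair loses 6 − (-1) = 7. Product = 7·7 = 49.
49 > 1, so both Opera is risk-dominant. Blair's payoff there is 6.

6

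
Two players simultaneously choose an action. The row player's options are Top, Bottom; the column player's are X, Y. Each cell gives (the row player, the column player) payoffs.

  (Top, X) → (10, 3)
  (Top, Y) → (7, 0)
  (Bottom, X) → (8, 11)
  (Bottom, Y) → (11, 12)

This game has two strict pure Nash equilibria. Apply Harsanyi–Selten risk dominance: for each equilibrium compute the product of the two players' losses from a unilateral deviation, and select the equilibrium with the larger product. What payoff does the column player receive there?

At (Top, X): the row player loses 10 − 8 = 2 by deviating; the column player loses 3 − 0 = 3. Product = 2·3 = 6.
At (Bottom, Y): the row player loses 11 − 7 = 4 by deviating; the column player loses 12 − 11 = 1. Product = 4·1 = 4.
6 > 4, so (Top, X) is risk-dominant. The column player's payoff there is 3.

3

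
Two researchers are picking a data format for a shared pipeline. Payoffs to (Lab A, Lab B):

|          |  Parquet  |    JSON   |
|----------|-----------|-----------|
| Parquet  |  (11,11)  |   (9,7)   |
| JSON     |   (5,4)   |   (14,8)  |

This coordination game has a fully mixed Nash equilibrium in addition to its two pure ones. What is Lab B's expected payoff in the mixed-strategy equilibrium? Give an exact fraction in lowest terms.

15/2

Lab A mixes with probability p on Parquet, chosen so Lab B is indifferent: 11p + 4(1−p) = 7p + 8(1−p) gives p = 1/2.
Lab B's expected payoff is 11·1/2 + 4·1/2 = 15/2.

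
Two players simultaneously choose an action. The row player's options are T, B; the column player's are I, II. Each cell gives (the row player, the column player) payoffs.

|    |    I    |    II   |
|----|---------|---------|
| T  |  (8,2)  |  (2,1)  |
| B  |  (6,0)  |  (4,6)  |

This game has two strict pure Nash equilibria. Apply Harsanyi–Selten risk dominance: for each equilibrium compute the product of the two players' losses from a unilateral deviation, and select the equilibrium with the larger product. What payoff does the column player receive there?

At (T, I): the row player loses 8 − 6 = 2 by deviating; the column player loses 2 − 1 = 1. Product = 2·1 = 2.
At (B, II): the row player loses 4 − 2 = 2 by deviating; the column player loses 6 − 0 = 6. Product = 2·6 = 12.
12 > 2, so (B, II) is risk-dominant. The column player's payoff there is 6.

6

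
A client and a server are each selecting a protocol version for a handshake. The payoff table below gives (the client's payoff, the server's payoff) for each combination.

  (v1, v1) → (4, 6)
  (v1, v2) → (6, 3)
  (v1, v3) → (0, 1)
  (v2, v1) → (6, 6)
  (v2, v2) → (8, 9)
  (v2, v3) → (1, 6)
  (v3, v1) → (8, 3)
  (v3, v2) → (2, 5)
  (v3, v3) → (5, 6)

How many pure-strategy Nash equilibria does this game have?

2

Both v2: the client gets 8 (best alternative 6); the server gets 9 (best alternative 6). Neither deviates — NE.
Both v3: the client gets 5 (best alternative 1); the server gets 6 (best alternative 5). Neither deviates — NE.
Both v1 is not a NE: the client would switch to v3 (8 > 4).
No other cell survives both best-response checks, so there are 2 pure NE.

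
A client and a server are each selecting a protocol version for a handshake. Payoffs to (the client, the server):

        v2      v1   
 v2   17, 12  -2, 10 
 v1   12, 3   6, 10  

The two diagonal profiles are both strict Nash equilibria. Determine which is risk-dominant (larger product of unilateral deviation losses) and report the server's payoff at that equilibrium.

At both v2: the client loses 17 − 12 = 5 by deviating; the server loses 12 − 10 = 2. Product = 5·2 = 10.
At both v1: the client loses 6 − (-2) = 8 by deviating; the server loses 10 − 3 = 7. Product = 8·7 = 56.
56 > 10, so both v1 is risk-dominant. The server's payoff there is 10.

10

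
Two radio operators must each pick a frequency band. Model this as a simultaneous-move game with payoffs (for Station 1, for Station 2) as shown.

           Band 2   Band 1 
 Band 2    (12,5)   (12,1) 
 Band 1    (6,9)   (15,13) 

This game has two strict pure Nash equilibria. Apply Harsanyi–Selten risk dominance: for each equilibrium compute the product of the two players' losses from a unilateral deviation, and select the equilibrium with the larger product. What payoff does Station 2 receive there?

At both Band 2: Station 1 loses 12 − 6 = 6 by deviating; Station 2 loses 5 − 1 = 4. Product = 6·4 = 24.
At both Band 1: Station 1 loses 15 − 12 = 3 by deviating; Station 2 loses 13 − 9 = 4. Product = 3·4 = 12.
24 > 12, so both Band 2 is risk-dominant. Station 2's payoff there is 5.

5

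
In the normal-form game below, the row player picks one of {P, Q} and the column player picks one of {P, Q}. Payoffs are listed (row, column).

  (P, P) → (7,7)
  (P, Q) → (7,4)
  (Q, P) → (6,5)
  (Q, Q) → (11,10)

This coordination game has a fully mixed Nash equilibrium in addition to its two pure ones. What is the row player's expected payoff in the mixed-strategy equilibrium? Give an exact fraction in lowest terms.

The column player mixes with probability q on P, chosen so the row player is indifferent: 7q + 7(1−q) = 6q + 11(1−q) gives q = 4/5.
The row player's expected payoff (from either row, since indifferent) is 7·4/5 + 7·1/5 = 7.

7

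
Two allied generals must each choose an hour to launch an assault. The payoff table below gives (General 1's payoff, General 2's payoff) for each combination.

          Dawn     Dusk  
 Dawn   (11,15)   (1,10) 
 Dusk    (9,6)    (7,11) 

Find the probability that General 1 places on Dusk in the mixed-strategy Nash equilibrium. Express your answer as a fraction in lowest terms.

General 1's mix p on Dawn must make General 2 indifferent between Dawn and Dusk.
General 2's payoff from Dawn: 15p + 6(1−p). From Dusk: 10p + 11(1−p).
Set equal: 5p = 5(1−p) → p = 5/10 = 1/2.
Probability on Dusk is 1 − 1/2 = 1/2.

1/2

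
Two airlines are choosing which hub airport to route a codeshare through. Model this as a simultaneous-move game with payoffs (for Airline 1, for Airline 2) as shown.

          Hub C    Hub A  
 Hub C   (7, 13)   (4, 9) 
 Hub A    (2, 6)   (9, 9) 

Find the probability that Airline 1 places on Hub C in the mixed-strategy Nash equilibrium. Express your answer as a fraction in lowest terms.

Airline 1's mix p on Hub C must make Airline 2 indifferent between Hub C and Hub A.
Airline 2's payoff from Hub C: 13p + 6(1−p). From Hub A: 9p + 9(1−p).
Set equal: 4p = 3(1−p) → p = 3/7.

3/7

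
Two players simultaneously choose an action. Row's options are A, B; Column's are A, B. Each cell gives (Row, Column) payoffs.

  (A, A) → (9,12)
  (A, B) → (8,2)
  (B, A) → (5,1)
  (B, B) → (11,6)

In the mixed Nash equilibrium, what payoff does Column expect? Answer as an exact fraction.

Row mixes with probability p on A, chosen so Column is indifferent: 12p + 1(1−p) = 2p + 6(1−p) gives p = 1/3.
Column's expected payoff is 12·1/3 + 1·2/3 = 14/3.

14/3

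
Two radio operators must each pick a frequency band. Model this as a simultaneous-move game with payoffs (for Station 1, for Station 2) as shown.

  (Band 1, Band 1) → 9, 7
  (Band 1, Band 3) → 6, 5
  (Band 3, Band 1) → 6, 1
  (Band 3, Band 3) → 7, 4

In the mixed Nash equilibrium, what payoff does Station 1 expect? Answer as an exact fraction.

Station 2 mixes with probability q on Band 1, chosen so Station 1 is indifferent: 9q + 6(1−q) = 6q + 7(1−q) gives q = 1/4.
Station 1's expected payoff (from either row, since indifferent) is 9·1/4 + 6·3/4 = 27/4.

27/4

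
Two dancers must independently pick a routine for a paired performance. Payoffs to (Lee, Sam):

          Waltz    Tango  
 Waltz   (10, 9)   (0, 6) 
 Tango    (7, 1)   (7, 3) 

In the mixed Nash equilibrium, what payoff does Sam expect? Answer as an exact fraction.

21/5

Lee mixes with probability p on Waltz, chosen so Sam is indifferent: 9p + 1(1−p) = 6p + 3(1−p) gives p = 2/5.
Sam's expected payoff is 9·2/5 + 1·3/5 = 21/5.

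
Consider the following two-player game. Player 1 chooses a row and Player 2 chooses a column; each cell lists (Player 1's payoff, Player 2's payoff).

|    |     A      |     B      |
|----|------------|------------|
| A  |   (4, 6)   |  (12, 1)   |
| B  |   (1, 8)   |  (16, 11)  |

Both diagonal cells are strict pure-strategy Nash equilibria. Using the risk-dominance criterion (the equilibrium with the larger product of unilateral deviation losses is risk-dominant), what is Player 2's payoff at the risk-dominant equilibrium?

6

At both A: Player 1 loses 4 − 1 = 3 by deviating; Player 2 loses 6 − 1 = 5. Product = 3·5 = 15.
At both B: Player 1 loses 16 − 12 = 4 by deviating; Player 2 loses 11 − 8 = 3. Product = 4·3 = 12.
15 > 12, so both A is risk-dominant. Player 2's payoff there is 6.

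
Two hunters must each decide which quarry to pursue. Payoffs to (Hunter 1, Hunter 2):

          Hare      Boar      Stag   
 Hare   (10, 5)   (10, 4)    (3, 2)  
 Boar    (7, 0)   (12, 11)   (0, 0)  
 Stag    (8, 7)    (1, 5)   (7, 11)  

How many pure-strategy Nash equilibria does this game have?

Both Hare: Hunter 1 gets 10 (best alternative 8); Hunter 2 gets 5 (best alternative 4). Neither deviates — NE.
Both Boar: Hunter 1 gets 12 (best alternative 10); Hunter 2 gets 11 (best alternative 0). Neither deviates — NE.
Both Stag: Hunter 1 gets 7 (best alternative 3); Hunter 2 gets 11 (best alternative 7). Neither deviates — NE.
(Stag, Hare) is not a NE: Hunter 1 would switch to Hare (10 > 8).
No other cell survives both best-response checks, so there are 3 pure NE.

3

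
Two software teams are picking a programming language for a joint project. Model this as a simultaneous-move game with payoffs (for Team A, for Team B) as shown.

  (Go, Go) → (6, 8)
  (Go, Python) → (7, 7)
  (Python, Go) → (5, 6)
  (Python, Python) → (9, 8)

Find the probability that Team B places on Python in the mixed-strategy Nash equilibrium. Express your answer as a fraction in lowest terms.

Team B's mix q on Go must make Team A indifferent between Go and Python.
Team A's payoff from Go: 6q + 7(1−q). From Python: 5q + 9(1−q).
Set equal: 1q = 2(1−q) → q = 2/3.
Probability on Python is 1 − 2/3 = 1/3.

1/3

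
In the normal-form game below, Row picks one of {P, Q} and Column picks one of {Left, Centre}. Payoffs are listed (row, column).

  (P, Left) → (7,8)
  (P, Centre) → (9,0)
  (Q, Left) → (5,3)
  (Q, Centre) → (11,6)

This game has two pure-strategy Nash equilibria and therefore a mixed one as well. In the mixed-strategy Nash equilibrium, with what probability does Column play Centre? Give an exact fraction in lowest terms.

1/2

Column's mix q on Left must make Row indifferent between P and Q.
Row's payoff from P: 7q + 9(1−q). From Q: 5q + 11(1−q).
Set equal: 2q = 2(1−q) → q = 2/4 = 1/2.
Probability on Centre is 1 − 1/2 = 1/2.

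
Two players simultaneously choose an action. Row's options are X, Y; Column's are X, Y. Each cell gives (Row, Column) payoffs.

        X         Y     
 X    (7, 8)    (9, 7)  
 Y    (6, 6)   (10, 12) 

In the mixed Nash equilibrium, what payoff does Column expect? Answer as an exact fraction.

54/7

Row mixes with probability p on X, chosen so Column is indifferent: 8p + 6(1−p) = 7p + 12(1−p) gives p = 6/7.
Column's expected payoff is 8·6/7 + 6·1/7 = 54/7.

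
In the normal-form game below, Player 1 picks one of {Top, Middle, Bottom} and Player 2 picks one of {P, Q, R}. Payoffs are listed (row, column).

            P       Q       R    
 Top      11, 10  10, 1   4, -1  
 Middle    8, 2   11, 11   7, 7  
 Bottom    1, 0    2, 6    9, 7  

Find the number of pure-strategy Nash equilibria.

3

(Top, P): Player 1 gets 11 (best alternative 8); Player 2 gets 10 (best alternative 1). Neither deviates — NE.
(Middle, Q): Player 1 gets 11 (best alternative 10); Player 2 gets 11 (best alternative 7). Neither deviates — NE.
(Bottom, R): Player 1 gets 9 (best alternative 7); Player 2 gets 7 (best alternative 6). Neither deviates — NE.
(Top, Q) is not a NE: Player 1 would switch to Middle (11 > 10).
No other cell survives both best-response checks, so there are 3 pure NE.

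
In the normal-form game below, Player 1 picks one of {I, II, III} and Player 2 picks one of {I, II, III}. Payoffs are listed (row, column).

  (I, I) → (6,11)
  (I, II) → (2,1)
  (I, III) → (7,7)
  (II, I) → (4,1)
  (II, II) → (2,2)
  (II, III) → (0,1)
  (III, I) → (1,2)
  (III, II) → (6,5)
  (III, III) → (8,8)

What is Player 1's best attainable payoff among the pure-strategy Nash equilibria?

Both I is a pure NE (Player 1: 6 ≥ 4; Player 2: 11 ≥ 7). Player 1 gets 6.
Both III is a pure NE (Player 1: 8 ≥ 7; Player 2: 8 ≥ 5). Player 1 gets 8.
Every other cell has a profitable deviation for at least one player. Highest of {6, 8} is 8.

8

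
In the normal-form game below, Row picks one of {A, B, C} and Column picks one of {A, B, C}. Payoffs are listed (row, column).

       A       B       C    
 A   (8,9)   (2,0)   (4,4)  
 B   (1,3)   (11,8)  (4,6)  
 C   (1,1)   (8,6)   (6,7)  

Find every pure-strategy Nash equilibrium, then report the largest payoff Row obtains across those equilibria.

Both A is a pure NE (Row: 8 ≥ 1; Column: 9 ≥ 4). Row gets 8.
Both B is a pure NE (Row: 11 ≥ 8; Column: 8 ≥ 6). Row gets 11.
Both C is a pure NE (Row: 6 ≥ 4; Column: 7 ≥ 6). Row gets 6.
Every other cell has a profitable deviation for at least one player. Highest of {8, 11, 6} is 11.

11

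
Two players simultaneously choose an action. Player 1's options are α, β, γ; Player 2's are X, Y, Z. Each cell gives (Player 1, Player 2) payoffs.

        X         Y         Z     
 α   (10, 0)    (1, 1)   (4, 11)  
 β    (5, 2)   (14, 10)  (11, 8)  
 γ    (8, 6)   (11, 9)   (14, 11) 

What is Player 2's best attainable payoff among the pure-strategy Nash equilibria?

11

(β, Y) is a pure NE (Player 1: 14 ≥ 11; Player 2: 10 ≥ 8). Player 2 gets 10.
(γ, Z) is a pure NE (Player 1: 14 ≥ 11; Player 2: 11 ≥ 9). Player 2 gets 11.
Every other cell has a profitable deviation for at least one player. Highest of {10, 11} is 11.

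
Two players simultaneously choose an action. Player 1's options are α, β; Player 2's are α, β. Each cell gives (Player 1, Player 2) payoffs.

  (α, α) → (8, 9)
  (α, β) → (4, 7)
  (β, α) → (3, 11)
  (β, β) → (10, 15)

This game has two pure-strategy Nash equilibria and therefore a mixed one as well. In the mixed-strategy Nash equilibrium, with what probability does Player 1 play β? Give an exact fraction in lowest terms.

Player 1's mix p on α must make Player 2 indifferent between α and β.
Player 2's payoff from α: 9p + 11(1−p). From β: 7p + 15(1−p).
Set equal: 2p = 4(1−p) → p = 4/6 = 2/3.
Probability on β is 1 − 2/3 = 1/3.

1/3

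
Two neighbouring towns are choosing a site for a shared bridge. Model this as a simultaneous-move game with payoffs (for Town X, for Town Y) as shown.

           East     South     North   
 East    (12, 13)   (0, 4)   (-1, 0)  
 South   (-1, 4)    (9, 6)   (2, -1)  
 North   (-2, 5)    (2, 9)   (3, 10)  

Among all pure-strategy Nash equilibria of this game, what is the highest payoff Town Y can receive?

Both East is a pure NE (Town X: 12 ≥ -1; Town Y: 13 ≥ 4). Town Y gets 13.
Both South is a pure NE (Town X: 9 ≥ 2; Town Y: 6 ≥ 4). Town Y gets 6.
Both North is a pure NE (Town X: 3 ≥ 2; Town Y: 10 ≥ 9). Town Y gets 10.
Every other cell has a profitable deviation for at least one player. Highest of {13, 6, 10} is 13.

13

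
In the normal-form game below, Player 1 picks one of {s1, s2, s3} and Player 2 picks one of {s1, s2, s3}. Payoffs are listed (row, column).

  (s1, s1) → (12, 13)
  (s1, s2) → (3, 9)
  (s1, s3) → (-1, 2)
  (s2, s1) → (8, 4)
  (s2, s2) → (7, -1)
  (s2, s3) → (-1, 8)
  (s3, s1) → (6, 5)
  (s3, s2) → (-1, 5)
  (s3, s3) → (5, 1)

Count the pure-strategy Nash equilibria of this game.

Both s1: Player 1 gets 12 (best alternative 8); Player 2 gets 13 (best alternative 9). Neither deviates — NE.
Both s2 is not a NE: Player 2 would switch to s3 (8 > -1).
No other cell survives both best-response checks, so there is 1 pure NE.

1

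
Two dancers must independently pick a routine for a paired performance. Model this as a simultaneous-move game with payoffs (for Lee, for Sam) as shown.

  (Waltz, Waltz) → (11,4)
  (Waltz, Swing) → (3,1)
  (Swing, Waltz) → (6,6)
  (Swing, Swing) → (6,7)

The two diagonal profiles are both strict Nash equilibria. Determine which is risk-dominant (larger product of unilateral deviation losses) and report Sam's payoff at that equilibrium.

At both Waltz: Lee loses 11 − 6 = 5 by deviating; Sam loses 4 − 1 = 3. Product = 5·3 = 15.
At both Swing: Lee loses 6 − 3 = 3 by deviating; Sam loses 7 − 6 = 1. Product = 3·1 = 3.
15 > 3, so both Waltz is risk-dominant. Sam's payoff there is 4.

4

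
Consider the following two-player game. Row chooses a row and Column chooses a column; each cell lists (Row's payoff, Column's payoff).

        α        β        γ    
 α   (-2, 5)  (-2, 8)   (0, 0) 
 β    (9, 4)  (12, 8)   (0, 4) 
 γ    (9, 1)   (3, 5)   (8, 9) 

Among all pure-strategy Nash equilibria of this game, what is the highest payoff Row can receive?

Both β is a pure NE (Row: 12 ≥ 3; Column: 8 ≥ 4). Row gets 12.
Both γ is a pure NE (Row: 8 ≥ 0; Column: 9 ≥ 5). Row gets 8.
Every other cell has a profitable deviation for at least one player. Highest of {12, 8} is 12.

12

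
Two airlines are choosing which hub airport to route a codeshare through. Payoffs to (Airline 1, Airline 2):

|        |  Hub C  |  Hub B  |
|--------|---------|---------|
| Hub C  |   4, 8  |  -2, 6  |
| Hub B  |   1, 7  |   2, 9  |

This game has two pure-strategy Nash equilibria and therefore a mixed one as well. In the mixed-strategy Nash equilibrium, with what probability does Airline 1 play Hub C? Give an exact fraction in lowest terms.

1/2

Airline 1's mix p on Hub C must make Airline 2 indifferent between Hub C and Hub B.
Airline 2's payoff from Hub C: 8p + 7(1−p). From Hub B: 6p + 9(1−p).
Set equal: 2p = 2(1−p) → p = 2/4 = 1/2.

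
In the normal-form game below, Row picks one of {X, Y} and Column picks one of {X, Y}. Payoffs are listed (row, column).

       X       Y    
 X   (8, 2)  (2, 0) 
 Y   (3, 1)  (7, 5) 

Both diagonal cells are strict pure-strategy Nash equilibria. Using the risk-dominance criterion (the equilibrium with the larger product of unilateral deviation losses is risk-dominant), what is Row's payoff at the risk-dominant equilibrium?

At both X: Row loses 8 − 3 = 5 by deviating; Column loses 2 − 0 = 2. Product = 5·2 = 10.
At both Y: Row loses 7 − 2 = 5 by deviating; Column loses 5 − 1 = 4. Product = 5·4 = 20.
20 > 10, so both Y is risk-dominant. Row's payoff there is 7.

7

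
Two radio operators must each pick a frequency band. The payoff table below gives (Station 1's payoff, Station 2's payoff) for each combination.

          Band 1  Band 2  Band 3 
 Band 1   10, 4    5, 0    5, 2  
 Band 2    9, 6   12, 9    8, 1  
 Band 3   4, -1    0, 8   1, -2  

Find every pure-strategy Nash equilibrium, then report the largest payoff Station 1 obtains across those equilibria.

12

Both Band 1 is a pure NE (Station 1: 10 ≥ 9; Station 2: 4 ≥ 2). Station 1 gets 10.
Both Band 2 is a pure NE (Station 1: 12 ≥ 5; Station 2: 9 ≥ 6). Station 1 gets 12.
Every other cell has a profitable deviation for at least one player. Highest of {10, 12} is 12.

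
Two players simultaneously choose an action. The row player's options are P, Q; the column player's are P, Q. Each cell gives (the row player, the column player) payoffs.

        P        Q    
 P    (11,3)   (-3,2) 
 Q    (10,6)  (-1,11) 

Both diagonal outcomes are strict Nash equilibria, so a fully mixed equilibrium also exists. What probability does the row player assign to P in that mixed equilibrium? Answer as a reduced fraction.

The row player's mix p on P must make the column player indifferent between P and Q.
The column player's payoff from P: 3p + 6(1−p). From Q: 2p + 11(1−p).
Set equal: 1p = 5(1−p) → p = 5/6.

5/6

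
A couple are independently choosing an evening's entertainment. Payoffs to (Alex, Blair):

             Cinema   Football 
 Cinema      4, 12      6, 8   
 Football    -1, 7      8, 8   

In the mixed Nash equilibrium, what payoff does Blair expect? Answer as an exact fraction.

8

Alex mixes with probability p on Cinema, chosen so Blair is indifferent: 12p + 7(1−p) = 8p + 8(1−p) gives p = 1/5.
Blair's expected payoff is 12·1/5 + 7·4/5 = 8.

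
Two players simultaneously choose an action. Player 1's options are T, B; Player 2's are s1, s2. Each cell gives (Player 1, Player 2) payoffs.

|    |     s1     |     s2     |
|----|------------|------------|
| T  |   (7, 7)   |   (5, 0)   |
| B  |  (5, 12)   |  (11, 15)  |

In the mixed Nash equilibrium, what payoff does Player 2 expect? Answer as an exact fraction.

21/2

Player 1 mixes with probability p on T, chosen so Player 2 is indifferent: 7p + 12(1−p) = 0p + 15(1−p) gives p = 3/10.
Player 2's expected payoff is 7·3/10 + 12·7/10 = 21/2.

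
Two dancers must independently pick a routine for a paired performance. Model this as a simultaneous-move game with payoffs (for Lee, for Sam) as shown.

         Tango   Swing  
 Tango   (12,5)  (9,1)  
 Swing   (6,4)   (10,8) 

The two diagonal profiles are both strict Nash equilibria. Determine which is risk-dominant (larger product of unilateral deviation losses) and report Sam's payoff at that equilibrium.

5

At both Tango: Lee loses 12 − 6 = 6 by deviating; Sam loses 5 − 1 = 4. Product = 6·4 = 24.
At both Swing: Lee loses 10 − 9 = 1 by deviating; Sam loses 8 − 4 = 4. Product = 1·4 = 4.
24 > 4, so both Tango is risk-dominant. Sam's payoff there is 5.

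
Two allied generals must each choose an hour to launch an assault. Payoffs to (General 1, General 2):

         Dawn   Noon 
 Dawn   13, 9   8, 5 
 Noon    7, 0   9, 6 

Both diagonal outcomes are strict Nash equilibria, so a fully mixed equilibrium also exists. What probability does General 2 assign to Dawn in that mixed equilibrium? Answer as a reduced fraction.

1/7

General 2's mix q on Dawn must make General 1 indifferent between Dawn and Noon.
General 1's payoff from Dawn: 13q + 8(1−q). From Noon: 7q + 9(1−q).
Set equal: 6q = 1(1−q) → q = 1/7.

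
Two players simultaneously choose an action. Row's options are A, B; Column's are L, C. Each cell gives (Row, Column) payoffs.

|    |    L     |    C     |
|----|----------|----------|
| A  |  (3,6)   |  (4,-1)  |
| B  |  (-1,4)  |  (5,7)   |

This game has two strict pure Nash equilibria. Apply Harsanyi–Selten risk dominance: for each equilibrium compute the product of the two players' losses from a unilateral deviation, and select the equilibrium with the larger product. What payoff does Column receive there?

6

At (A, L): Row loses 3 − (-1) = 4 by deviating; Column loses 6 − (-1) = 7. Product = 4·7 = 28.
At (B, C): Row loses 5 − 4 = 1 by deviating; Column loses 7 − 4 = 3. Product = 1·3 = 3.
28 > 3, so (A, L) is risk-dominant. Column's payoff there is 6.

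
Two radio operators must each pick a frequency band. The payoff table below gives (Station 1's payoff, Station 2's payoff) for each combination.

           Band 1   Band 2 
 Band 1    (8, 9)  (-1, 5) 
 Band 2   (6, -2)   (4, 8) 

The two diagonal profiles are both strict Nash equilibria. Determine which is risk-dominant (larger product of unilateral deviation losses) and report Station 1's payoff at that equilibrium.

4

At both Band 1: Station 1 loses 8 − 6 = 2 by deviating; Station 2 loses 9 − 5 = 4. Product = 2·4 = 8.
At both Band 2: Station 1 loses 4 − (-1) = 5 by deviating; Station 2 loses 8 − (-2) = 10. Product = 5·10 = 50.
50 > 8, so both Band 2 is risk-dominant. Station 1's payoff there is 4.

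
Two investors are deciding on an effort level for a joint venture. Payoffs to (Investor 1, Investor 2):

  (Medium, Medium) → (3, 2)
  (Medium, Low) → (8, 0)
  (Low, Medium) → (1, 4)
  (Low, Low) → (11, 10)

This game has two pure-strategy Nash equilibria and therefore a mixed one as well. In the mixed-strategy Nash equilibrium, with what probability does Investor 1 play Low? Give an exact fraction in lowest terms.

1/4

Investor 1's mix p on Medium must make Investor 2 indifferent between Medium and Low.
Investor 2's payoff from Medium: 2p + 4(1−p). From Low: 0p + 10(1−p).
Set equal: 2p = 6(1−p) → p = 6/8 = 3/4.
Probability on Low is 1 − 3/4 = 1/4.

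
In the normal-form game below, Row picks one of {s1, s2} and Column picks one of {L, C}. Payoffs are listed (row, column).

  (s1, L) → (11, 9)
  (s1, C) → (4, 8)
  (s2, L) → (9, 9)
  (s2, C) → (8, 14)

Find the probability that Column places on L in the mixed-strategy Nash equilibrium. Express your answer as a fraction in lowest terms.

Column's mix q on L must make Row indifferent between s1 and s2.
Row's payoff from s1: 11q + 4(1−q). From s2: 9q + 8(1−q).
Set equal: 2q = 4(1−q) → q = 4/6 = 2/3.

2/3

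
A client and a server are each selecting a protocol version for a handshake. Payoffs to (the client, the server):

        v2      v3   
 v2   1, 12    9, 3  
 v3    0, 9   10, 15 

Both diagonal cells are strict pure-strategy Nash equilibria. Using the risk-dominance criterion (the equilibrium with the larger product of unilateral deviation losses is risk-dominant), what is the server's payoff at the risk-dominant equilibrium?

12

At both v2: the client loses 1 − 0 = 1 by deviating; the server loses 12 − 3 = 9. Product = 1·9 = 9.
At both v3: the client loses 10 − 9 = 1 by deviating; the server loses 15 − 9 = 6. Product = 1·6 = 6.
9 > 6, so both v2 is risk-dominant. The server's payoff there is 12.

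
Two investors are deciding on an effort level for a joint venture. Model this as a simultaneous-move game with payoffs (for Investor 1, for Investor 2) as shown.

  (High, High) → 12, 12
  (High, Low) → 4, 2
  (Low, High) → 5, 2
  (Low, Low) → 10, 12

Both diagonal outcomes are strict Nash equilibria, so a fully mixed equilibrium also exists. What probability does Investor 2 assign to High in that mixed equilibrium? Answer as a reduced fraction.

6/13

Investor 2's mix q on High must make Investor 1 indifferent between High and Low.
Investor 1's payoff from High: 12q + 4(1−q). From Low: 5q + 10(1−q).
Set equal: 7q = 6(1−q) → q = 6/13.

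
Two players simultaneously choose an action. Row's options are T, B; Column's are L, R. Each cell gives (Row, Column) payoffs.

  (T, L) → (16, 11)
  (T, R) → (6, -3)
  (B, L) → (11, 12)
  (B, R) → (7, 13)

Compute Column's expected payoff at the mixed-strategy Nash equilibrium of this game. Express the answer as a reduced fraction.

179/15

Row mixes with probability p on T, chosen so Column is indifferent: 11p + 12(1−p) = (-3)p + 13(1−p) gives p = 1/15.
Column's expected payoff is 11·1/15 + 12·14/15 = 179/15.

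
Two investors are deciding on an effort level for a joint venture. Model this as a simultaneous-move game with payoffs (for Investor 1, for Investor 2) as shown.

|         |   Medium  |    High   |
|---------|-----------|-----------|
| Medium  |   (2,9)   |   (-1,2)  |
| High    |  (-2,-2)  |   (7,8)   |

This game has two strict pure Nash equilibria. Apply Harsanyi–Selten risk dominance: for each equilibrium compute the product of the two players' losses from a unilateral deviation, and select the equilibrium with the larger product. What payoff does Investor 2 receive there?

At both Medium: Investor 1 loses 2 − (-2) = 4 by deviating; Investor 2 loses 9 − 2 = 7. Product = 4·7 = 28.
At both High: Investor 1 loses 7 − (-1) = 8 by deviating; Investor 2 loses 8 − (-2) = 10. Product = 8·10 = 80.
80 > 28, so both High is risk-dominant. Investor 2's payoff there is 8.

8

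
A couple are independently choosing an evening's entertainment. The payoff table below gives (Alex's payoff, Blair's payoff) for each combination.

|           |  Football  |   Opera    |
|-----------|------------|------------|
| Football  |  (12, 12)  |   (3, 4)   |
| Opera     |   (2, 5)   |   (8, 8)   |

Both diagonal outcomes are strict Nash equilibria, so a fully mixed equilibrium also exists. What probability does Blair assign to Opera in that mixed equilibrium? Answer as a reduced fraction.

Blair's mix q on Football must make Alex indifferent between Football and Opera.
Alex's payoff from Football: 12q + 3(1−q). From Opera: 2q + 8(1−q).
Set equal: 10q = 5(1−q) → q = 5/15 = 1/3.
Probability on Opera is 1 − 1/3 = 2/3.

2/3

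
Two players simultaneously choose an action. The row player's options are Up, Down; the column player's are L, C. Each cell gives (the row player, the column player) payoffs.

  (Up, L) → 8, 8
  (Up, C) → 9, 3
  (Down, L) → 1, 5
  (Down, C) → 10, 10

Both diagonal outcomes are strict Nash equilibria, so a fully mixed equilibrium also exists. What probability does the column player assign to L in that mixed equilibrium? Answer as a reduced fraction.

The column player's mix q on L must make the row player indifferent between Up and Down.
The row player's payoff from Up: 8q + 9(1−q). From Down: 1q + 10(1−q).
Set equal: 7q = 1(1−q) → q = 1/8.

1/8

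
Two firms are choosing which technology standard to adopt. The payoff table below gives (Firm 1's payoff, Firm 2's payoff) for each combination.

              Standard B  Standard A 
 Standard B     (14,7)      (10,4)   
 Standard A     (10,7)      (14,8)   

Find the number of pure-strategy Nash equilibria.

Both Standard B: Firm 1 gets 14 (best alternative 10); Firm 2 gets 7 (best alternative 4). Neither deviates — NE.
Both Standard A: Firm 1 gets 14 (best alternative 10); Firm 2 gets 8 (best alternative 7). Neither deviates — NE.
(Standard B, Standard A) is not a NE: Firm 1 would switch to Standard A (14 > 10).
No other cell survives both best-response checks, so there are 2 pure NE.

2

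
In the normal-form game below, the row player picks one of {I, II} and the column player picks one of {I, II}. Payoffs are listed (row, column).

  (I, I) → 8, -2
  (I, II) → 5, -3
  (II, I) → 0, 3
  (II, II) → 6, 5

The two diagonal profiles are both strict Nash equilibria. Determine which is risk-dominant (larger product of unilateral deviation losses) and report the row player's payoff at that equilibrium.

8

At both I: the row player loses 8 − 0 = 8 by deviating; the column player loses -2 − (-3) = 1. Product = 8·1 = 8.
At both II: the row player loses 6 − 5 = 1 by deviating; the column player loses 5 − 3 = 2. Product = 1·2 = 2.
8 > 2, so both I is risk-dominant. The row player's payoff there is 8.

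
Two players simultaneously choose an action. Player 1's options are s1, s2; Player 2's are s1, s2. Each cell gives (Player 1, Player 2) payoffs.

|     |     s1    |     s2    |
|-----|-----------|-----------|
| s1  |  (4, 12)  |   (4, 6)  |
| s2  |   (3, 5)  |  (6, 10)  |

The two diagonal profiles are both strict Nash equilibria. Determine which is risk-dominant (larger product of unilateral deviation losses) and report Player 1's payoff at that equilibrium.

6

At both s1: Player 1 loses 4 − 3 = 1 by deviating; Player 2 loses 12 − 6 = 6. Product = 1·6 = 6.
At both s2: Player 1 loses 6 − 4 = 2 by deviating; Player 2 loses 10 − 5 = 5. Product = 2·5 = 10.
10 > 6, so both s2 is risk-dominant. Player 1's payoff there is 6.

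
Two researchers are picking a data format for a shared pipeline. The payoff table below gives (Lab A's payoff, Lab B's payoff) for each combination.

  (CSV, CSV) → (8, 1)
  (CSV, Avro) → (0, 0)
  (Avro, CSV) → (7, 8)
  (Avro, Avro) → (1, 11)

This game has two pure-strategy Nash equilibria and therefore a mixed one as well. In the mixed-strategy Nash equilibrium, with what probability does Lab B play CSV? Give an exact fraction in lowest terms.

Lab B's mix q on CSV must make Lab A indifferent between CSV and Avro.
Lab A's payoff from CSV: 8q + 0(1−q). From Avro: 7q + 1(1−q).
Set equal: 1q = 1(1−q) → q = 1/2.

1/2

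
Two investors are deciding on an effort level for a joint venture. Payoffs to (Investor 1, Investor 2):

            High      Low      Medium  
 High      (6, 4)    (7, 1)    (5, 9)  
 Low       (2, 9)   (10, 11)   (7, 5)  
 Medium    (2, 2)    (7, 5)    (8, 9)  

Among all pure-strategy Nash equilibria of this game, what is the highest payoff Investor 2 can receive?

Both Low is a pure NE (Investor 1: 10 ≥ 7; Investor 2: 11 ≥ 9). Investor 2 gets 11.
Both Medium is a pure NE (Investor 1: 8 ≥ 7; Investor 2: 9 ≥ 5). Investor 2 gets 9.
Every other cell has a profitable deviation for at least one player. Highest of {11, 9} is 11.

11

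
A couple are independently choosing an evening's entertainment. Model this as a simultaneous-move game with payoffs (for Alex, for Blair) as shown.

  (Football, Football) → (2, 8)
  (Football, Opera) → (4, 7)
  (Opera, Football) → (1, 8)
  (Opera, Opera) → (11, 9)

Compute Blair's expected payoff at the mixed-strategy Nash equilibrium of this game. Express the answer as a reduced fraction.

8

Alex mixes with probability p on Football, chosen so Blair is indifferent: 8p + 8(1−p) = 7p + 9(1−p) gives p = 1/2.
Blair's expected payoff is 8·1/2 + 8·1/2 = 8.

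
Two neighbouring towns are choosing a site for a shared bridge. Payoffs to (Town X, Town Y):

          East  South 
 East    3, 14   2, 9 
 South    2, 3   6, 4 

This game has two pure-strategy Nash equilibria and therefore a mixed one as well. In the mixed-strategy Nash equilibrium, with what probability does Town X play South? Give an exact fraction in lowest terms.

Town X's mix p on East must make Town Y indifferent between East and South.
Town Y's payoff from East: 14p + 3(1−p). From South: 9p + 4(1−p).
Set equal: 5p = 1(1−p) → p = 1/6.
Probability on South is 1 − 1/6 = 5/6.

5/6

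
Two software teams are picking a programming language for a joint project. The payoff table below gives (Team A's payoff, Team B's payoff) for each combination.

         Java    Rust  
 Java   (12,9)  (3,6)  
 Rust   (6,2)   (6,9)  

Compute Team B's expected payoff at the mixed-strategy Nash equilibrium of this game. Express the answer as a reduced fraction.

69/10

Team A mixes with probability p on Java, chosen so Team B is indifferent: 9p + 2(1−p) = 6p + 9(1−p) gives p = 7/10.
Team B's expected payoff is 9·7/10 + 2·3/10 = 69/10.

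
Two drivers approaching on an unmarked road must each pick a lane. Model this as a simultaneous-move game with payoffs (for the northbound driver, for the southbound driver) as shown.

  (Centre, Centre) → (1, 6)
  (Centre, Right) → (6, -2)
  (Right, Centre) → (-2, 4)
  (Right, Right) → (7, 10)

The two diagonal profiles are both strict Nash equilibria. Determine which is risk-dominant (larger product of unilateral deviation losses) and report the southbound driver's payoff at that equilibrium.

At both Centre: the northbound driver loses 1 − (-2) = 3 by deviating; the southbound driver loses 6 − (-2) = 8. Product = 3·8 = 24.
At both Right: the northbound driver loses 7 − 6 = 1 by deviating; the southbound driver loses 10 − 4 = 6. Product = 1·6 = 6.
24 > 6, so both Centre is risk-dominant. The southbound driver's payoff there is 6.

6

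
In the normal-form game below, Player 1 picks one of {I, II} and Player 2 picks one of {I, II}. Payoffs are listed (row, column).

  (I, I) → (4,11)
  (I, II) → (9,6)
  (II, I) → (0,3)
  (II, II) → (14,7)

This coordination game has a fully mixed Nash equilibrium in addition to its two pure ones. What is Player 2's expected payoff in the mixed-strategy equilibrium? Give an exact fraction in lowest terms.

59/9

Player 1 mixes with probability p on I, chosen so Player 2 is indifferent: 11p + 3(1−p) = 6p + 7(1−p) gives p = 4/9.
Player 2's expected payoff is 11·4/9 + 3·5/9 = 59/9.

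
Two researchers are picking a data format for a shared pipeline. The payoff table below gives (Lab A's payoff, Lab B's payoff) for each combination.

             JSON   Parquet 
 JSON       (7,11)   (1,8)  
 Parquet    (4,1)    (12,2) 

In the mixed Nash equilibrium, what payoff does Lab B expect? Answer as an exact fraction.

7/2

Lab A mixes with probability p on JSON, chosen so Lab B is indifferent: 11p + 1(1−p) = 8p + 2(1−p) gives p = 1/4.
Lab B's expected payoff is 11·1/4 + 1·3/4 = 7/2.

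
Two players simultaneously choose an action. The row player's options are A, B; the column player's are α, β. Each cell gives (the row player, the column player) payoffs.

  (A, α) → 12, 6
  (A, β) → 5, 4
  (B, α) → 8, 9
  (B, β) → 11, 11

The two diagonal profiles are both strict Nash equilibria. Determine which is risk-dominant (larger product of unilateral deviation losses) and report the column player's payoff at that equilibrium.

At (A, α): the row player loses 12 − 8 = 4 by deviating; the column player loses 6 − 4 = 2. Product = 4·2 = 8.
At (B, β): the row player loses 11 − 5 = 6 by deviating; the column player loses 11 − 9 = 2. Product = 6·2 = 12.
12 > 8, so (B, β) is risk-dominant. The column player's payoff there is 11.

11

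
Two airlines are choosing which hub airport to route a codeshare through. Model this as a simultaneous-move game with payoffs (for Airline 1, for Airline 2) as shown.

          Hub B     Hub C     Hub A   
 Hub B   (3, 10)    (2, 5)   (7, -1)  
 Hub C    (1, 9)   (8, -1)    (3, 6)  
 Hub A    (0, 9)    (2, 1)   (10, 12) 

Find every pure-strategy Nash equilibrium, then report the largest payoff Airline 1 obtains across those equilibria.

10

Both Hub B is a pure NE (Airline 1: 3 ≥ 1; Airline 2: 10 ≥ 5). Airline 1 gets 3.
Both Hub A is a pure NE (Airline 1: 10 ≥ 7; Airline 2: 12 ≥ 9). Airline 1 gets 10.
Every other cell has a profitable deviation for at least one player. Highest of {3, 10} is 10.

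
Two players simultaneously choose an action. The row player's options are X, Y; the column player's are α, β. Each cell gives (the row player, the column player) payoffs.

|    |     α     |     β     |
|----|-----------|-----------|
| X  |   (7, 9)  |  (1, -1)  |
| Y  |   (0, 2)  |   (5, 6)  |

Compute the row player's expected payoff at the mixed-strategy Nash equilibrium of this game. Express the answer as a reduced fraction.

35/11

The column player mixes with probability q on α, chosen so the row player is indifferent: 7q + 1(1−q) = 0q + 5(1−q) gives q = 4/11.
The row player's expected payoff (from either row, since indifferent) is 7·4/11 + 1·7/11 = 35/11.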